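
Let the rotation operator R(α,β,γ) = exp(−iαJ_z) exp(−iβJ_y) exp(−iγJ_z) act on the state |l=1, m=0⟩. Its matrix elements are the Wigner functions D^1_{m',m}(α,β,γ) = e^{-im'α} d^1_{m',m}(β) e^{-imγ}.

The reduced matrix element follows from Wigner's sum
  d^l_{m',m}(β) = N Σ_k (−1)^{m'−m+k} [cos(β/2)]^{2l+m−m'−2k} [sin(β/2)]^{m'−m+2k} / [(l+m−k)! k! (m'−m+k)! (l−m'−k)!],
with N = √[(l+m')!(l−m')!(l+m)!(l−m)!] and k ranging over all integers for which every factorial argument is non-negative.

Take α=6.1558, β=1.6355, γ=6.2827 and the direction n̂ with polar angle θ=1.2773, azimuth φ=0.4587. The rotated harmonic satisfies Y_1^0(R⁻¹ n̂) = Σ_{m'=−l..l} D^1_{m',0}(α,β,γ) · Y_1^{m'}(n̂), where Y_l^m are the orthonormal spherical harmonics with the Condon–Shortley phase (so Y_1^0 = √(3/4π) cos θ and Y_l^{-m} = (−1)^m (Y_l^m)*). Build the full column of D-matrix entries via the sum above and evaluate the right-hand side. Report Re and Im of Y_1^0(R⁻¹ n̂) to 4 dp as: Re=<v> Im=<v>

Re=0.3797 Im=0.0000

Need the full column D^1_{m',0} for m'=−1..1 at α=6.1558, β=1.6355, γ=6.2827.
cos(β/2)=0.683865, sin(β/2)=0.729609
d^1_{-1,0}: single k=1 term ⇒ +0.705627;  D = +0.699910-0.089644i
d^1_{0,0}: k∈[0..1] ⇒ +0.467671 -0.532329 = -0.064659;  D = -0.064659+0.000000i
d^1_{1,0}: single k=0 term ⇒ -0.705627;  D = -0.699910-0.089644i
Y_1^{m'}(θ=1.2773,φ=0.4587) and Σ D·Y over m':
  (+0.6999-0.0896i)·(+0.2965-0.1464i)  (-0.0647+0.0000i)·(+0.1414+0.0000i)  (-0.6999-0.0896i)·(-0.2965-0.1464i)
Y_1^0(R⁻¹ n̂) = +0.379699+0.000000i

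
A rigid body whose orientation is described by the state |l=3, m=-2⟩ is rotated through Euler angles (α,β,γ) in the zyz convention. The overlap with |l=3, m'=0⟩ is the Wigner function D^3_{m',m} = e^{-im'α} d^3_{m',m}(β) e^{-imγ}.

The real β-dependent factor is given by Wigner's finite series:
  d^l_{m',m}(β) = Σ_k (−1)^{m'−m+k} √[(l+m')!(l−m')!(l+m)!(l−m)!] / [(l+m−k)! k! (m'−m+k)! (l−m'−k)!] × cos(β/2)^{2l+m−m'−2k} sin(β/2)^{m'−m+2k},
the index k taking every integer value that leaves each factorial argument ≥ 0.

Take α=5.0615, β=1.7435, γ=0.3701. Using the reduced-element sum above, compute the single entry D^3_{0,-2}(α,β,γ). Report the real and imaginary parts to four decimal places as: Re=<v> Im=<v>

Re=-0.1686 Im=-0.1540

First d^3_{0,-2}(β=1.7435), then the phase factors e^{-i(0)α} and e^{-i(-2)γ}:
With c≡cos(β/2)=0.643488 and s≡sin(β/2)=0.765456, N=[6·6·1·120]^{1/2}=65.726707
k: max(0,(-2)−(0))=0 … min(3+(-2),3−(0))=1
  k=0: (−1)^2·65.7267/(12)·0.6435^4·0.7655^2 = +0.550254
  k=1: (−1)^3·65.7267/(12)·0.6435^2·0.7655^4 = -0.778615
d^3_{0,-2}(1.7435) = +0.550254 -0.778615 = -0.228361
Phases: e^{-i·(0)·5.0615}=+1.000000+0.000000i, e^{-i·(-2)·0.3701}=+0.738334+0.674436i ⇒ D=-0.168607-0.154015i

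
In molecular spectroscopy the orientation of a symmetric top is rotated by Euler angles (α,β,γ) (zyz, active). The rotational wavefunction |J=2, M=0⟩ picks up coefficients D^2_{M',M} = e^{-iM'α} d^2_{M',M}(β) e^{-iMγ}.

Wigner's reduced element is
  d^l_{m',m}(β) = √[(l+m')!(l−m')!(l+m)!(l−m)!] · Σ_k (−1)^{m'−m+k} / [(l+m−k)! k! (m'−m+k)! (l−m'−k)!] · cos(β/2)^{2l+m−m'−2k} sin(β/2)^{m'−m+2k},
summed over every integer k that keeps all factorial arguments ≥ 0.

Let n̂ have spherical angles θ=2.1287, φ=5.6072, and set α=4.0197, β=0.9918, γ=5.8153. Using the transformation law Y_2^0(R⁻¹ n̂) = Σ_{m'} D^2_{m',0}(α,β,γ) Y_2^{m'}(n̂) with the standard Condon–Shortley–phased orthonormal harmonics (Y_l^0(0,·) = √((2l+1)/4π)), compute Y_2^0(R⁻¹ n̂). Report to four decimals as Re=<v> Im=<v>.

Need the full column D^2_{m',0} for m'=−2..2 at α=4.0197, β=0.9918, γ=5.8153.
cos(β/2)=0.879541, sin(β/2)=0.475823
d^2_{-2,0}: single k=2 term ⇒ +0.429022;  D = -0.079093+0.421668i
d^2_{-1,0}: k∈[1..2] ⇒ +0.793030 -0.232097 = +0.560933;  D = -0.358217-0.431656i
d^2_{0,0}: k∈[0..2] ⇒ +0.598445 -0.700590 +0.051261 = -0.050884;  D = -0.050884+0.000000i
d^2_{1,0}: k∈[0..1] ⇒ -0.793030 +0.232097 = -0.560933;  D = +0.358217-0.431656i
d^2_{2,0}: single k=0 term ⇒ +0.429022;  D = -0.079093-0.421668i
Y_2^{m'}(θ=2.1287,φ=5.6072) and Σ D·Y over m':
  (-0.0791+0.4217i)·(+0.0604+0.2714i)  (-0.3582-0.4317i)·(-0.2707-0.2171i)  (-0.0509+0.0000i)·(-0.0502+0.0000i)  (+0.3582-0.4317i)·(+0.2707-0.2171i)  (-0.0791-0.4217i)·(+0.0604-0.2714i)
Y_2^0(R⁻¹ n̂) = -0.229357+0.000000i

Re=-0.2294 Im=0.0000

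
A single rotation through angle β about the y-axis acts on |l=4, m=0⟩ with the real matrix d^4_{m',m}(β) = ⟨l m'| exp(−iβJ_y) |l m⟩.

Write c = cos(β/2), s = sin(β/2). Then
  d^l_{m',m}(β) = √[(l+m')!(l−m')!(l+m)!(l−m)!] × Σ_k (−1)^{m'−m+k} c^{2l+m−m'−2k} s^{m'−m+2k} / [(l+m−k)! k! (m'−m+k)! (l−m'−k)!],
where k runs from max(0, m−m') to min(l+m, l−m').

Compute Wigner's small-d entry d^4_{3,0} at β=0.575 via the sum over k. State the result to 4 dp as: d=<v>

d=-0.1996

d^4_{3,0}(β=0.575) via Wigner's sum:
c=cos(0.575/2)=0.958956, s=sin(0.575/2)=0.283556; N=√[5040·1·24·24]=1703.830978
Admissible k: 0..1 (factorial args all ≥0)
  k=0: (−1)^3·1703.8310/(144)·0.9590^5·0.2836^3 = -0.218762
  k=1: (−1)^4·1703.8310/(144)·0.9590^3·0.2836^5 = +0.019127
d^4_{3,0}(0.575) = -0.218762 +0.019127 = -0.199635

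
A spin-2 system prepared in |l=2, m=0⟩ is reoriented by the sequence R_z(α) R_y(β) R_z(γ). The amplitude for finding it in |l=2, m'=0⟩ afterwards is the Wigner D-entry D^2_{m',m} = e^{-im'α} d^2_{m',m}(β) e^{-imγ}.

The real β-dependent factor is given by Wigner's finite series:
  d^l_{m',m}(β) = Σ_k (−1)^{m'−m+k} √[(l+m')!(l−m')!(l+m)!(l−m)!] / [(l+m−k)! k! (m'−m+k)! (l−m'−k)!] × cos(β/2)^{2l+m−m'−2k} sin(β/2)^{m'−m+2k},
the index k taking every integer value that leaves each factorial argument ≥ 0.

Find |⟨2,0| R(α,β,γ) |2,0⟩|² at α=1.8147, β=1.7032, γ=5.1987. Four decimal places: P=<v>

P=0.2245

Split into d^2_{0,0}(β=1.7032) × two z-phases.
With c≡cos(β/2)=0.658780 and s≡sin(β/2)=0.752335, N=[2·2·2·2]^{1/2}=4.000000
Admissible k: 0..2 (factorial args all ≥0)
  k=0: (−1)^0·4.0000/(4)·0.6588^4·0.7523^0 = +0.188349
  k=1: (−1)^1·4.0000/(1)·0.6588^2·0.7523^2 = -0.982571
  k=2: (−1)^2·4.0000/(4)·0.6588^0·0.7523^4 = +0.320366
d^2_{0,0}(1.7032) = +0.188349 -0.982571 +0.320366 = -0.473857
|D^2_{0,0}|² = |d^2_{0,0}(β)|² = (-0.473857)² = 0.224541 (the z-rotation phases have unit modulus)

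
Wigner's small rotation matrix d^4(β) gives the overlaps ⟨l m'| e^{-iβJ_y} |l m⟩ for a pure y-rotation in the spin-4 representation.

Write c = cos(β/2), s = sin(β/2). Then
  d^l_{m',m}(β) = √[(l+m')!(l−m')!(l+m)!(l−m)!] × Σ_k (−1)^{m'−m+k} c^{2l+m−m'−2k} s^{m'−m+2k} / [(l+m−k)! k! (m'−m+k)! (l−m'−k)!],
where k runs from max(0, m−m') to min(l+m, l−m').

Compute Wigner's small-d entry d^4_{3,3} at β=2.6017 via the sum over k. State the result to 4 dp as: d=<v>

d^4_{3,3}(β=2.6017) via Wigner's sum:
With c≡cos(β/2)=0.266680 and s≡sin(β/2)=0.963785, N=[5040·1·5040·1]^{1/2}=5040.000000
Admissible k: 0..1 (factorial args all ≥0)
  k=0: (−1)^0·5040.0000/(5040)·0.2667^8·0.9638^0 = +0.000026
  k=1: (−1)^1·5040.0000/(720)·0.2667^6·0.9638^2 = -0.002339
d^4_{3,3}(2.6017) = +0.000026 -0.002339 = -0.002313

d=-0.0023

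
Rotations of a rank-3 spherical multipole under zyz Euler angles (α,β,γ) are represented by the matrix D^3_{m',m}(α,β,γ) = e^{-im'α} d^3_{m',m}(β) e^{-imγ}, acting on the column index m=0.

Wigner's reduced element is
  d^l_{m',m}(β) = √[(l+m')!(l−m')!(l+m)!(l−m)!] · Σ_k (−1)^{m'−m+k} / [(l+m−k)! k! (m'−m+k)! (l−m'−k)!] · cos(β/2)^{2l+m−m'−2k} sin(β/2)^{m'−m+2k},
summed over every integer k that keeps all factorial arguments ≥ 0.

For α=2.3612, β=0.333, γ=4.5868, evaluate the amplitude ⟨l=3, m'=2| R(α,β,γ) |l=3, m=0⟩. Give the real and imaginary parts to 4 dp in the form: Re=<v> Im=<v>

Split into d^3_{2,0}(β=0.333) × two z-phases.
Half-angle: c=0.986171, s=0.165732. N=√(120·1·6·6)=65.726707
k: max(0,(0)−(2))=0 … min(3+(0),3−(2))=1
  k=0: (−1)^2·65.7267/(12)·0.9862^4·0.1657^2 = +0.142292
  k=1: (−1)^3·65.7267/(12)·0.9862^2·0.1657^4 = -0.004019
d^3_{2,0}(0.333) = +0.142292 -0.004019 = +0.138273
Attach z-rotation phases: D = e^{-i(2)(2.3612)}·(+0.138273)·e^{-i(0)(4.5868)} = +0.001384+0.138266i

Re=0.0014 Im=0.1383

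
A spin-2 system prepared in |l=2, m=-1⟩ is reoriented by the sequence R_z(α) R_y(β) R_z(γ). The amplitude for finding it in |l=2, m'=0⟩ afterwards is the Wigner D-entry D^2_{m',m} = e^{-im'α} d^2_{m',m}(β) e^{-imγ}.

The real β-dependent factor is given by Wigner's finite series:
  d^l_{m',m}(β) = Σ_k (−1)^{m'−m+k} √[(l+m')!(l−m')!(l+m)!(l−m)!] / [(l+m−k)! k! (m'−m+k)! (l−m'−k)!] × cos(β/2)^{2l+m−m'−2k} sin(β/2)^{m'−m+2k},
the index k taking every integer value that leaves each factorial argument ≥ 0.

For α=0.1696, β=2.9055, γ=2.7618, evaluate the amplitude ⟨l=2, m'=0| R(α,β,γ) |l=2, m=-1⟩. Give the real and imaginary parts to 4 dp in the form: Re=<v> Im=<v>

First d^2_{0,-1}(β=2.9055), then the phase factors e^{-i(0)α} and e^{-i(-1)γ}:
With c≡cos(β/2)=0.117772 and s≡sin(β/2)=0.993041, N=[2·2·1·6]^{1/2}=4.898979
Admissible k: 0..1 (factorial args all ≥0)
  k=0: (−1)^1·4.8990/(2)·0.1178^3·0.9930^1 = -0.003973
  k=1: (−1)^2·4.8990/(2)·0.1178^1·0.9930^3 = +0.282501
d^2_{0,-1}(2.9055) = -0.003973 +0.282501 = +0.278528
Attach z-rotation phases: D = e^{-i(0)(0.1696)}·(+0.278528)·e^{-i(-1)(2.7618)} = -0.258680+0.103258i

Re=-0.2587 Im=0.1033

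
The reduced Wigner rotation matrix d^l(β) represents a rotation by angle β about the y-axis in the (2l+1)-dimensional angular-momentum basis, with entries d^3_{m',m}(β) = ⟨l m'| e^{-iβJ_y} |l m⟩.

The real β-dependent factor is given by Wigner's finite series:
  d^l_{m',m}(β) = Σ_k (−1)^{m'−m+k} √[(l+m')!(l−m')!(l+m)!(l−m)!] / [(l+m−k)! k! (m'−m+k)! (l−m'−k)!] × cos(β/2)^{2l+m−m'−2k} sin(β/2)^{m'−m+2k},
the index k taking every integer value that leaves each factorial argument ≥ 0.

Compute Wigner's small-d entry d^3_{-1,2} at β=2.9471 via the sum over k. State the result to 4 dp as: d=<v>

d=-0.2941

d^3_{-1,2}(β=2.9471) via Wigner's sum:
With c≡cos(β/2)=0.097093 and s≡sin(β/2)=0.995275, N=[2·24·120·1]^{1/2}=75.894664
The bounds max(0,m−m')=3 and min(l+m,l−m')=4 give 2 terms
  k=3: (−1)^0·75.8947/(12)·0.0971^3·0.9953^3 = +0.005707
  k=4: (−1)^1·75.8947/(24)·0.0971^1·0.9953^5 = -0.299850
d^3_{-1,2}(2.9471) = +0.005707 -0.299850 = -0.294143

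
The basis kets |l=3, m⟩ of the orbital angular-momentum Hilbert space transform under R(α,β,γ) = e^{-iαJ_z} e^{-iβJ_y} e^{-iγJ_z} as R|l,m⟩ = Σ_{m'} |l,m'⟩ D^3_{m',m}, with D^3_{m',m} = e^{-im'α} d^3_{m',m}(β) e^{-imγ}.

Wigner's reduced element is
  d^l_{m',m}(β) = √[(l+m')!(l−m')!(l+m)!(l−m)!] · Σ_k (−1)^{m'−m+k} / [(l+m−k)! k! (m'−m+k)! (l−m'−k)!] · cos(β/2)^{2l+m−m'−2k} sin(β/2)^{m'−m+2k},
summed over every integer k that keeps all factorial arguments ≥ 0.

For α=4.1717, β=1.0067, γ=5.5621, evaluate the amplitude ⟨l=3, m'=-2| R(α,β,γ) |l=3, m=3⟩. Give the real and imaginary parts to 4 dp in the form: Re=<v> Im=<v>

Re=-0.0263 Im=-0.0495

First d^3_{-2,3}(β=1.0067), then the phase factors e^{-i(-2)α} and e^{-i(3)γ}:
With c≡cos(β/2)=0.875972 and s≡sin(β/2)=0.482363, N=[1·120·720·1]^{1/2}=293.938769
Admissible k: 5..5 (factorial args all ≥0)
  k=5: (−1)^0·293.9388/(120)·0.8760^1·0.4824^5 = +0.056032
d^3_{-2,3}(1.0067) = +0.056032
Phases: e^{-i·(-2)·4.1717}=-0.470113+0.882606i, e^{-i·(3)·5.5621}=-0.558403+0.829570i ⇒ D=-0.026317-0.049467i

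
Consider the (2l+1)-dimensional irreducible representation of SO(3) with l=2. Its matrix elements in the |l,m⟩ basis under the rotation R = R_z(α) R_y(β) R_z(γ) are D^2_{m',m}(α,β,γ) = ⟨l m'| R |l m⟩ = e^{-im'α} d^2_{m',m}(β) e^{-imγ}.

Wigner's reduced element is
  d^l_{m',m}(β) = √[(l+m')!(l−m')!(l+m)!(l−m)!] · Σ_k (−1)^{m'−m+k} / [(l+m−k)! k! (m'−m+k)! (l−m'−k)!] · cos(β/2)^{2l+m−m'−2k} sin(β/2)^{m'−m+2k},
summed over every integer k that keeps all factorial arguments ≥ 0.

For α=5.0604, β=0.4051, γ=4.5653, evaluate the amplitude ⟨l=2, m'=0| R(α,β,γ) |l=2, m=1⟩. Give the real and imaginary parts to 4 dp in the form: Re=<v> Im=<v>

First d^2_{0,1}(β=0.4051), then the phase factors e^{-i(0)α} and e^{-i(1)γ}:
Half-angle: c=0.979557, s=0.201168. N=√(2·2·6·1)=4.898979
The bounds max(0,m−m')=1 and min(l+m,l−m')=2 give 2 terms
  k=1: (−1)^0·4.8990/(2)·0.9796^3·0.2012^1 = +0.463151
  k=2: (−1)^1·4.8990/(2)·0.9796^1·0.2012^3 = -0.019534
d^2_{0,1}(0.4051) = +0.463151 -0.019534 = +0.443618
Attach z-rotation phases: D = e^{-i(0)(5.0604)}·(+0.443618)·e^{-i(1)(4.5653)} = -0.065016+0.438828i

Re=-0.0650 Im=0.4388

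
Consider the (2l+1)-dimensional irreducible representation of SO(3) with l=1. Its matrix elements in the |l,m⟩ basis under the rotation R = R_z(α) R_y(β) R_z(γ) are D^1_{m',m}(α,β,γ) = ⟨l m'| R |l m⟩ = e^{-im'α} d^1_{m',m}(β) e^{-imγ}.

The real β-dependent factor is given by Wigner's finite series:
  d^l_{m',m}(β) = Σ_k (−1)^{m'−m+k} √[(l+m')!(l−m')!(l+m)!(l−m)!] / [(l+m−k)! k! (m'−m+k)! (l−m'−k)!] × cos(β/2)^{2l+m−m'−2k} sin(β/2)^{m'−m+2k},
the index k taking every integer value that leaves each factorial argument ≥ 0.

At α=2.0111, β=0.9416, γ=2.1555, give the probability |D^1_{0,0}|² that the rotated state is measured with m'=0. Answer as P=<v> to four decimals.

P=0.3463

First d^1_{0,0}(β=0.9416), then the phase factors e^{-i(0)α} and e^{-i(0)γ}:
With c≡cos(β/2)=0.891206 and s≡sin(β/2)=0.453599, N=[1·1·1·1]^{1/2}=1.000000
Admissible k: 0..1 (factorial args all ≥0)
  k=0: (−1)^0·1.0000/(1)·0.8912^2·0.4536^0 = +0.794248
  k=1: (−1)^1·1.0000/(1)·0.8912^0·0.4536^2 = -0.205752
d^1_{0,0}(0.9416) = +0.794248 -0.205752 = +0.588495
|D^1_{0,0}|² = |d^1_{0,0}(β)|² = (+0.588495)² = 0.346327 (the z-rotation phases have unit modulus)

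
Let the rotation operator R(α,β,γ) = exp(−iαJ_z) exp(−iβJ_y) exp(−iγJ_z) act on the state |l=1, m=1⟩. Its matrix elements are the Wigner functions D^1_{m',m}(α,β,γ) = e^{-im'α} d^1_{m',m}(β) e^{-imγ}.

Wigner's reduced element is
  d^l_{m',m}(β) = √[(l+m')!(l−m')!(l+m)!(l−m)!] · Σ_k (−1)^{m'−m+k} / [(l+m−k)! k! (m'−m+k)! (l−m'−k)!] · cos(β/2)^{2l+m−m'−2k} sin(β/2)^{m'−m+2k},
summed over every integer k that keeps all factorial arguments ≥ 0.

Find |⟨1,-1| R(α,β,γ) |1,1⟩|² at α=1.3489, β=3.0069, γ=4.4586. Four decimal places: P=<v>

P=0.9910

Split into d^1_{-1,1}(β=3.0069) × two z-phases.
c=cos(3.0069/2)=0.067295, s=sin(3.0069/2)=0.997733; N=√[1·2·2·1]=2.000000
Admissible k: 2..2 (factorial args all ≥0)
  k=2: (−1)^0·2.0000/(2)·0.0673^0·0.9977^2 = +0.995471
d^1_{-1,1}(3.0069) = +0.995471
|D^1_{-1,1}|² = |d^1_{-1,1}(β)|² = (+0.995471)² = 0.990963 (the z-rotation phases have unit modulus)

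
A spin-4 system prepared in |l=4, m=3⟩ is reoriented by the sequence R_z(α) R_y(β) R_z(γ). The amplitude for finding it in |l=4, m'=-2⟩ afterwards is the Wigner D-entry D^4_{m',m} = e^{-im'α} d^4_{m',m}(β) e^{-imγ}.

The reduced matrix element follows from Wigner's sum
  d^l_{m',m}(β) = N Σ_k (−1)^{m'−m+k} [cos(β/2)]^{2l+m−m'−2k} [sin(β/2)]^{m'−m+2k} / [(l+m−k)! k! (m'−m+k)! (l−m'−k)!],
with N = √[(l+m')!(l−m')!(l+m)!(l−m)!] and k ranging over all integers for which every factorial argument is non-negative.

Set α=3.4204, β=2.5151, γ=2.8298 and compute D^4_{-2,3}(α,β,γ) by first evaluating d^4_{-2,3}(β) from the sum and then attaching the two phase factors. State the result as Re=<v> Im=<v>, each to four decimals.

Split into d^4_{-2,3}(β=2.5151) × two z-phases.
Half-angle: c=0.308149, s=0.951338. N=√(2·720·5040·1)=2693.993318
k: max(0,(3)−(-2))=5 … min(4+(3),4−(-2))=6
  k=5: (−1)^0·2693.9933/(240)·0.3081^3·0.9513^5 = +0.255941
  k=6: (−1)^1·2693.9933/(720)·0.3081^1·0.9513^7 = -0.813147
d^4_{-2,3}(2.5151) = +0.255941 -0.813147 = -0.557205
Attach z-rotation phases: D = e^{-i(-2)(3.4204)}·(-0.557205)·e^{-i(3)(2.8298)} = +0.043309+0.555520i

Re=0.0433 Im=0.5555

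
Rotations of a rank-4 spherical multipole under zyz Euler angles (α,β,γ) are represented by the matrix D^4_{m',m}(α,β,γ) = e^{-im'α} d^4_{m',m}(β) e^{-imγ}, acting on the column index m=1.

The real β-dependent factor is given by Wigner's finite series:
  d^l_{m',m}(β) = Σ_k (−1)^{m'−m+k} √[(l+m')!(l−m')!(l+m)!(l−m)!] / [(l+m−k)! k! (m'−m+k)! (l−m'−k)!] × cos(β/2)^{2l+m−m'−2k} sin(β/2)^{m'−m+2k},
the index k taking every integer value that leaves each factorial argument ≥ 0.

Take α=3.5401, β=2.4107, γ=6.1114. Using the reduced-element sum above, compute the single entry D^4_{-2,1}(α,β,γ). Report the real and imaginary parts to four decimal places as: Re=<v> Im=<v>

D^4_{-2,1}(3.5401,2.4107,6.1114) = e^{-i·-2·3.5401}·d^4_{-2,1}(2.4107)·e^{-i·1·6.1114}. Compute d first:
Half-angle: c=0.357366, s=0.933964. N=√(2·720·120·6)=1018.233765
k: max(0,(1)−(-2))=3 … min(4+(1),4−(-2))=5
  k=3: (−1)^0·1018.2338/(72)·0.3574^5·0.9340^3 = +0.067154
  k=4: (−1)^1·1018.2338/(48)·0.3574^3·0.9340^5 = -0.688015
  k=5: (−1)^2·1018.2338/(240)·0.3574^1·0.9340^7 = +0.939857
d^4_{-2,1}(2.4107) = +0.067154 -0.688015 +0.939857 = +0.318996
Attach z-rotation phases: D = e^{-i(-2)(3.5401)}·(+0.318996)·e^{-i(1)(6.1114)} = +0.180644+0.262919i

Re=0.1806 Im=0.2629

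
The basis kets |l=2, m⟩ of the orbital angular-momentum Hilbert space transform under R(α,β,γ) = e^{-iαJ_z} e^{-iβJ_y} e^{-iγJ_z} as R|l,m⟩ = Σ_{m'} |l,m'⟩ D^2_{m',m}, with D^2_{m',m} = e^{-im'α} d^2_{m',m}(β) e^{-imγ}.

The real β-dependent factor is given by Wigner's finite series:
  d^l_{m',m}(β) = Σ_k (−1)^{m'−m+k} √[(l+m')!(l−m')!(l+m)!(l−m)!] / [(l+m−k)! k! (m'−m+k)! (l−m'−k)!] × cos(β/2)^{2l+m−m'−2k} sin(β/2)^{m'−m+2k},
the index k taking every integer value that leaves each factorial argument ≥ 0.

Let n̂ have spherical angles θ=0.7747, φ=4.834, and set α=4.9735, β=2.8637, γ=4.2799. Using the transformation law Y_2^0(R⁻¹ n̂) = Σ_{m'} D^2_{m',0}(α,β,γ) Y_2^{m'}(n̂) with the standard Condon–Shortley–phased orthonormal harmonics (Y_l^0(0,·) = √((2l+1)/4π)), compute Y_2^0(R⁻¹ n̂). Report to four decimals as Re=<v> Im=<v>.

Re=-0.0815 Im=0.0000

Need the full column D^2_{m',0} for m'=−2..2 at α=4.9735, β=2.8637, γ=4.2799.
cos(β/2)=0.138500, sin(β/2)=0.990362
d^2_{-2,0}: single k=2 term ⇒ +0.046085;  D = -0.039943-0.022988i
d^2_{-1,0}: k∈[1..2] ⇒ +0.006445 -0.329539 = -0.323094;  D = -0.083408+0.312142i
d^2_{0,0}: k∈[0..2] ⇒ +0.000368 -0.075257 +0.962004 = +0.887115;  D = +0.887115+0.000000i
d^2_{1,0}: k∈[0..1] ⇒ -0.006445 +0.329539 = +0.323094;  D = +0.083408+0.312142i
d^2_{2,0}: single k=0 term ⇒ +0.046085;  D = -0.039943+0.022988i
Y_2^{m'}(θ=0.7747,φ=4.834) and Σ D·Y over m':
  (-0.0399-0.0230i)·(-0.1834+0.0455i)  (-0.0834+0.3121i)·(+0.0468+0.3833i)  (+0.8871+0.0000i)·(+0.1678+0.0000i)  (+0.0834+0.3121i)·(-0.0468+0.3833i)  (-0.0399+0.0230i)·(-0.1834-0.0455i)
Y_2^0(R⁻¹ n̂) = -0.081504+0.000000i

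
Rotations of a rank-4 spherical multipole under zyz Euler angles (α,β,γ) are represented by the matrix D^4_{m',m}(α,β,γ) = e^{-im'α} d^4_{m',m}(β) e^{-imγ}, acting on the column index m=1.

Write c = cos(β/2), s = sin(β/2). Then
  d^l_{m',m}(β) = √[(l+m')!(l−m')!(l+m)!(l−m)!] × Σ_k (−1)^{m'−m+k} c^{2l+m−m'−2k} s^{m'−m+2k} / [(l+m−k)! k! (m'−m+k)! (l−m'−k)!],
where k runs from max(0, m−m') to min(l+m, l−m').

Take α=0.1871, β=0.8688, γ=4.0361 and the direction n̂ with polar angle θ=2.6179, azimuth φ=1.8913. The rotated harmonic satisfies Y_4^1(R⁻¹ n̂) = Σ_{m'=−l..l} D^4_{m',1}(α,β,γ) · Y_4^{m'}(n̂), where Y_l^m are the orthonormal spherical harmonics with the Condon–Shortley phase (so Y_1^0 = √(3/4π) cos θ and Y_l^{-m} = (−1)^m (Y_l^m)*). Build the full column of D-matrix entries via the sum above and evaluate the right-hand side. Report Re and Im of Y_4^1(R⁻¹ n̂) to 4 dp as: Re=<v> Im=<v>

Re=0.0883 Im=-0.0196

Need the full column D^4_{m',1} for m'=−4..4 at α=0.1871, β=0.8688, γ=4.0361.
cos(β/2)=0.907123, sin(β/2)=0.420866
d^4_{-4,1}: single k=5 term ⇒ +0.073759;  D = -0.072973+0.010738i
d^4_{-3,1}: k∈[4..5] ⇒ +0.281034 -0.036297 = +0.244738;  D = -0.231277+0.080048i
d^4_{-2,1}: k∈[3..5] ⇒ +0.647556 -0.209086 +0.009001 = +0.447472;  D = -0.388256+0.222459i
d^4_{-1,1}: k∈[2..5] ⇒ +0.986926 -0.637326 +0.068594 -0.000984 = +0.417209;  D = -0.317100+0.271130i
d^4_{0,1}: k∈[1..4] ⇒ +0.951309 -1.228651 +0.264475 -0.009488 = -0.022356;  D = +0.013993-0.017436i
d^4_{1,1}: k∈[0..3] ⇒ +0.458488 -1.480388 +0.637326 -0.045729 = -0.430303;  D = +0.202204-0.379835i
d^4_{2,1}: k∈[0..2] ⇒ -0.902490 +0.971334 -0.139391 = -0.070547;  D = +0.020989-0.067352i
d^4_{3,1}: k∈[0..1] ⇒ +0.783348 -0.281034 = +0.502314;  D = -0.057633+0.498996i
d^4_{4,1}: single k=0 term ⇒ -0.342654;  D = -0.024688-0.341764i
Y_4^{m'}(θ=2.6179,φ=1.8913) and Σ D·Y over m':
  (-0.0730+0.0107i)·(+0.0079-0.0265i)  (-0.2313+0.0800i)·(-0.1112-0.0776i)  (-0.3883+0.2225i)·(-0.2849+0.2126i)  (-0.3171+0.2711i)·(+0.1452+0.4374i)  (+0.0140-0.0174i)·(+0.0196+0.0000i)  (+0.2022-0.3798i)·(-0.1452+0.4374i)  (+0.0210-0.0674i)·(-0.2849-0.2126i)  (-0.0576+0.4990i)·(+0.1112-0.0776i)  (-0.0247-0.3418i)·(+0.0079+0.0265i)
Y_4^1(R⁻¹ n̂) = +0.088263-0.019622i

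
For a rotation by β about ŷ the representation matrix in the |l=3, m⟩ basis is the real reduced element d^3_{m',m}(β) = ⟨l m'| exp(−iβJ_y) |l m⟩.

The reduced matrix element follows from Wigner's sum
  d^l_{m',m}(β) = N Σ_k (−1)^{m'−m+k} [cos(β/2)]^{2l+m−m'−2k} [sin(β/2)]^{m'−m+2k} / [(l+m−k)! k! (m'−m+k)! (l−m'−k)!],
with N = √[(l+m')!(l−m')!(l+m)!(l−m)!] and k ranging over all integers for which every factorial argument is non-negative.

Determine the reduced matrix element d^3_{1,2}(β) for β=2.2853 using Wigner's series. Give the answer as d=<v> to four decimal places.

d=-0.3053

d^3_{1,2}(β=2.2853) via Wigner's sum:
Half-angle: c=0.415185, s=0.909737. N=√(24·2·120·1)=75.894664
k: max(0,(2)−(1))=1 … min(3+(2),3−(1))=2
  k=1: (−1)^0·75.8947/(24)·0.4152^5·0.9097^1 = +0.035492
  k=2: (−1)^1·75.8947/(12)·0.4152^3·0.9097^3 = -0.340803
d^3_{1,2}(2.2853) = +0.035492 -0.340803 = -0.305311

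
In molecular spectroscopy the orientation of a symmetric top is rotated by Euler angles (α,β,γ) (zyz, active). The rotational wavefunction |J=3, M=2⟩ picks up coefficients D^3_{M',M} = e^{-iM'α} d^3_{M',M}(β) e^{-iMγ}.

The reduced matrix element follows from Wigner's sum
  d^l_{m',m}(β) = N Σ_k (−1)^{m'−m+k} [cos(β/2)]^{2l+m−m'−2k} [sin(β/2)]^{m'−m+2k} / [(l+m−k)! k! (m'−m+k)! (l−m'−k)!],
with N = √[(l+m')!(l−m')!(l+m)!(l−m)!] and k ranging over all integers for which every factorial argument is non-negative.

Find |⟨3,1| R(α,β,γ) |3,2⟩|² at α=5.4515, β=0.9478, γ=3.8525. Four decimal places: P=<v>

Split into d^3_{1,2}(β=0.9478) × two z-phases.
With c≡cos(β/2)=0.889795 and s≡sin(β/2)=0.456360, N=[24·2·120·1]^{1/2}=75.894664
k∈{1,2} keeps every argument non-negative
  k=1: (−1)^0·75.8947/(24)·0.8898^5·0.4564^1 = +0.804930
  k=2: (−1)^1·75.8947/(12)·0.8898^3·0.4564^3 = -0.423470
d^3_{1,2}(0.9478) = +0.804930 -0.423470 = +0.381460
|D^3_{1,2}|² = |d^3_{1,2}(β)|² = (+0.381460)² = 0.145511 (the z-rotation phases have unit modulus)

P=0.1455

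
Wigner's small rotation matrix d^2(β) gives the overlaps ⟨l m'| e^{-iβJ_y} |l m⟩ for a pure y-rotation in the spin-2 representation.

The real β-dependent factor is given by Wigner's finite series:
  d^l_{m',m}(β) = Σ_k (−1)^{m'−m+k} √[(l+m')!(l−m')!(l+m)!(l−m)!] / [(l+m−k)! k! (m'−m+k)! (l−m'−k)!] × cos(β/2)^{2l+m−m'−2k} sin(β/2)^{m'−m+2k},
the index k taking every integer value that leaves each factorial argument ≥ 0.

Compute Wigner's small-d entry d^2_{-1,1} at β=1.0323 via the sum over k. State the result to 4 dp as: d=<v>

d^2_{-1,1}(β=1.0323) via Wigner's sum:
With c≡cos(β/2)=0.869726 and s≡sin(β/2)=0.493535, N=[1·6·6·1]^{1/2}=6.000000
Admissible k: 2..3 (factorial args all ≥0)
  k=2: (−1)^0·6.0000/(2)·0.8697^2·0.4935^2 = +0.552742
  k=3: (−1)^1·6.0000/(6)·0.8697^0·0.4935^4 = -0.059330
d^2_{-1,1}(1.0323) = +0.552742 -0.059330 = +0.493412

d=0.4934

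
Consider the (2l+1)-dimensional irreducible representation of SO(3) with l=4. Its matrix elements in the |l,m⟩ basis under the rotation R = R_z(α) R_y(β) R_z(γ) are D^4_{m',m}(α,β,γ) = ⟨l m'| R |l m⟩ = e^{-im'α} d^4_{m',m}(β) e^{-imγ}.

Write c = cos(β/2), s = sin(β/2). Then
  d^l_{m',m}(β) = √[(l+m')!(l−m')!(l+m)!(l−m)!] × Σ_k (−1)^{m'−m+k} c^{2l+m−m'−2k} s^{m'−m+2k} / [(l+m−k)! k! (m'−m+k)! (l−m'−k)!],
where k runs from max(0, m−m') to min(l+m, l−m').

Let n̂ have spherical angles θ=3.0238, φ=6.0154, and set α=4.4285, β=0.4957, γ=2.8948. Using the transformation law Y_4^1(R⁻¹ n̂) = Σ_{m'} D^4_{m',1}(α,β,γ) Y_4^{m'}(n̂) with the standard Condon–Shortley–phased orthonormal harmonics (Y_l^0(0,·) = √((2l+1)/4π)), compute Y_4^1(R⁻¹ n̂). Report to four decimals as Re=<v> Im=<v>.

Need the full column D^4_{m',1} for m'=−4..4 at α=4.4285, β=0.4957, γ=2.8948.
cos(β/2)=0.969442, sin(β/2)=0.245320
d^4_{-4,1}: single k=5 term ⇒ +0.006058;  D = -0.003819+0.004703i
d^4_{-3,1}: k∈[4..5] ⇒ +0.042319 -0.001626 = +0.040693;  D = -0.023141-0.033473i
d^4_{-2,1}: k∈[3..5] ⇒ +0.178782 -0.017173 +0.000220 = +0.161830;  D = +0.153564-0.051057i
d^4_{-1,1}: k∈[2..5] ⇒ +0.499572 -0.095971 +0.003073 -0.000013 = +0.406660;  D = +0.015082+0.406380i
d^4_{0,1}: k∈[1..4] ⇒ +0.882880 -0.339216 +0.021722 -0.000232 = +0.565154;  D = -0.548031-0.138064i
d^4_{1,1}: k∈[0..3] ⇒ +0.780144 -0.749358 +0.095971 -0.002049 = +0.124710;  D = +0.063118-0.107557i
d^4_{2,1}: k∈[0..2] ⇒ -0.837573 +0.268173 -0.011448 = -0.580848;  D = -0.398567-0.422527i
d^4_{3,1}: k∈[0..1] ⇒ +0.396523 -0.042319 = +0.354203;  D = -0.315421+0.161151i
d^4_{4,1}: single k=0 term ⇒ -0.094603;  D = +0.017722+0.092928i
Y_4^{m'}(θ=3.0238,φ=6.0154) and Σ D·Y over m':
  (-0.0038+0.0047i)·(+0.0000+0.0001i)  (-0.0231-0.0335i)·(-0.0014-0.0015i)  (+0.1536-0.0511i)·(+0.0235+0.0139i)  (+0.0151+0.4064i)·(-0.2078-0.0570i)  (-0.5480-0.1381i)·(+0.7886+0.0000i)  (+0.0631-0.1076i)·(+0.2078-0.0570i)  (-0.3986-0.4225i)·(+0.0235-0.0139i)  (-0.3154+0.1612i)·(+0.0014-0.0015i)  (+0.0177+0.0929i)·(+0.0000-0.0001i)
Y_4^1(R⁻¹ n̂) = -0.416260-0.222798i

Re=-0.4163 Im=-0.2228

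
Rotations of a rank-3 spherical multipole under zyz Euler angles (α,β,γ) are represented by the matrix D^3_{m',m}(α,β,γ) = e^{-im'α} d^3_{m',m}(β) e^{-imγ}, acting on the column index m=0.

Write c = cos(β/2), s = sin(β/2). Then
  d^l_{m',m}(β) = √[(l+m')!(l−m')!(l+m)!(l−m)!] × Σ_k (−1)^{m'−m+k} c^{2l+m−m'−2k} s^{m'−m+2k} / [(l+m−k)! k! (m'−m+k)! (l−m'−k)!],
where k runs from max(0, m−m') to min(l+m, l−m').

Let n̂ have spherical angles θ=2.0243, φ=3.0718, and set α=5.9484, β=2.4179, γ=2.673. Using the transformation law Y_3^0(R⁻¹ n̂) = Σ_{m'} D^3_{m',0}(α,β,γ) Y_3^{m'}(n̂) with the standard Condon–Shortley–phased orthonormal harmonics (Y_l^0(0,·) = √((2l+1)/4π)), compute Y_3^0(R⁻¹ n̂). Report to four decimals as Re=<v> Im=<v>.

Need the full column D^3_{m',0} for m'=−3..3 at α=5.9484, β=2.4179, γ=2.673.
cos(β/2)=0.354002, sin(β/2)=0.935245
d^3_{-3,0}: single k=3 term ⇒ +0.162296;  D = +0.087093-0.136948i
d^3_{-2,0}: k∈[2..3] ⇒ +0.075237 -0.525137 = -0.449900;  D = -0.352761+0.279230i
d^3_{-1,0}: k∈[1..3] ⇒ +0.018011 -0.377141 +0.877450 = +0.518320;  D = +0.489544-0.170303i
d^3_{0,0}: k∈[0..3] ⇒ +0.001968 -0.123627 +0.862888 -0.669194 = +0.072035;  D = +0.072035+0.000000i
d^3_{1,0}: k∈[0..2] ⇒ -0.018011 +0.377141 -0.877450 = -0.518320;  D = -0.489544-0.170303i
d^3_{2,0}: k∈[0..1] ⇒ +0.075237 -0.525137 = -0.449900;  D = -0.352761-0.279230i
d^3_{3,0}: single k=0 term ⇒ -0.162296;  D = -0.087093-0.136948i
Y_3^{m'}(θ=2.0243,φ=3.0718) and Σ D·Y over m':
  (+0.0871-0.1369i)·(-0.2964-0.0630i)  (-0.3528+0.2792i)·(-0.3583-0.0503i)  (+0.4895-0.1703i)·(+0.0117+0.0008i)  (+0.0720+0.0000i)·(+0.3336+0.0000i)  (-0.4895-0.1703i)·(-0.0117+0.0008i)  (-0.3528-0.2792i)·(-0.3583+0.0503i)  (-0.0871-0.1369i)·(+0.2964-0.0630i)
Y_3^0(R⁻¹ n̂) = +0.247734+0.000000i

Re=0.2477 Im=0.0000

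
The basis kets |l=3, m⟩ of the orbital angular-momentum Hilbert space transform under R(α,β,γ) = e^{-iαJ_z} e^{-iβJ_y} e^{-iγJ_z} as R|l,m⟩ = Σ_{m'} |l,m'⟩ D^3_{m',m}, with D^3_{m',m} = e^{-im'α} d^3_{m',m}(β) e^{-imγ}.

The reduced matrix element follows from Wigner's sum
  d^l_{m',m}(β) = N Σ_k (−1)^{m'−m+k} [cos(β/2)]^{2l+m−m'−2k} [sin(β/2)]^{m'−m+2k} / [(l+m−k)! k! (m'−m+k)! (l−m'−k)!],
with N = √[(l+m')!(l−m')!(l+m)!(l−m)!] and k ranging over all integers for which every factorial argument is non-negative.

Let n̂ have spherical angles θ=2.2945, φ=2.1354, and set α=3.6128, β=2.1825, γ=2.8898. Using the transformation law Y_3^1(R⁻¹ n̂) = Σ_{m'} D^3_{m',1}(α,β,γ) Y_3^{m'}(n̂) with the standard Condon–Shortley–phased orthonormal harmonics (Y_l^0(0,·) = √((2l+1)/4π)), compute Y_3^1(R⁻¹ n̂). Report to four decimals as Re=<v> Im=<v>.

Re=-0.0094 Im=0.0083

Need the full column D^3_{m',1} for m'=−3..3 at α=3.6128, β=2.1825, γ=2.8898.
cos(β/2)=0.461377, sin(β/2)=0.887204
d^3_{-3,1}: single k=4 term ⇒ +0.510801;  D = -0.048259+0.508516i
d^3_{-2,1}: k∈[3..4] ⇒ +0.433778 -0.801999 = -0.368221;  D = +0.135413+0.342417i
d^3_{-1,1}: k∈[2..4] ⇒ +0.214004 -1.055106 +0.487688 = -0.353414;  D = -0.264998-0.233832i
d^3_{0,1}: k∈[1..3] ⇒ +0.064253 -0.712771 +0.878546 = +0.230028;  D = -0.222775-0.057309i
d^3_{1,1}: k∈[0..2] ⇒ +0.009646 -0.285338 +0.791329 = +0.515637;  D = +0.503274-0.112233i
d^3_{2,1}: k∈[0..1] ⇒ -0.058655 +0.433778 = +0.375124;  D = -0.289164+0.238960i
d^3_{3,1}: single k=0 term ⇒ +0.138139;  D = +0.054933-0.126747i
Y_3^{m'}(θ=2.2945,φ=2.1354) and Σ D·Y over m':
  (-0.0483+0.5085i)·(+0.1742-0.0215i)  (+0.1354+0.3424i)·(+0.1624-0.3436i)  (-0.2650-0.2338i)·(-0.1545-0.2439i)  (-0.2228-0.0573i)·(+0.1996+0.0000i)  (+0.5033-0.1122i)·(+0.1545-0.2439i)  (-0.2892+0.2390i)·(+0.1624+0.3436i)  (+0.0549-0.1267i)·(-0.1742-0.0215i)
Y_3^1(R⁻¹ n̂) = -0.009361+0.008323i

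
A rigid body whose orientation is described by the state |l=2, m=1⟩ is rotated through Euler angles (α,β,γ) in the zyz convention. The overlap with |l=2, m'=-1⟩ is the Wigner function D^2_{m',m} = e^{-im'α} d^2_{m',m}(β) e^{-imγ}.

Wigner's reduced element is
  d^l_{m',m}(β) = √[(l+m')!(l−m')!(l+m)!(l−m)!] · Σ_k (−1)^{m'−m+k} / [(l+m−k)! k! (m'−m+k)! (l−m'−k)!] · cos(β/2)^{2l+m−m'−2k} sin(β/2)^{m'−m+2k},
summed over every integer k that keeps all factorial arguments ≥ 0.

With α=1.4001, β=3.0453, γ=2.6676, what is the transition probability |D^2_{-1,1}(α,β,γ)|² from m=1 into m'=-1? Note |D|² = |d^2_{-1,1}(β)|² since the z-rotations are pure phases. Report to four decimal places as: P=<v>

First d^2_{-1,1}(β=3.0453), then the phase factors e^{-i(-1)α} and e^{-i(1)γ}:
c=cos(3.0453/2)=0.048128, s=sin(3.0453/2)=0.998841; N=√[1·6·6·1]=6.000000
k: max(0,(1)−(-1))=2 … min(2+(1),2−(-1))=3
  k=2: (−1)^0·6.0000/(2)·0.0481^2·0.9988^2 = +0.006933
  k=3: (−1)^1·6.0000/(6)·0.0481^0·0.9988^4 = -0.995373
d^2_{-1,1}(3.0453) = +0.006933 -0.995373 = -0.988440
|D^2_{-1,1}|² = |d^2_{-1,1}(β)|² = (-0.988440)² = 0.977014 (the z-rotation phases have unit modulus)

P=0.9770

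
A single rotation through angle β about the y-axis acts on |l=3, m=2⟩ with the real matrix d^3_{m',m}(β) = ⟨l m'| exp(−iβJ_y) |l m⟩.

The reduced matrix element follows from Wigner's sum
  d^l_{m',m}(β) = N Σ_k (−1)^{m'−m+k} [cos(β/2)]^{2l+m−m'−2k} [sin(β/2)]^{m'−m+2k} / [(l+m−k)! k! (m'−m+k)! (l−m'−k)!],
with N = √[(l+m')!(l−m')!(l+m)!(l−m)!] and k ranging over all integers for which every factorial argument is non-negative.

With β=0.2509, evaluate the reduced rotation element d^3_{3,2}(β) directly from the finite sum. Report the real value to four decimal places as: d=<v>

d^3_{3,2}(β=0.2509) via Wigner's sum:
c=cos(0.2509/2)=0.992141, s=sin(0.2509/2)=0.125121; N=√[720·1·120·1]=293.938769
k∈{0} keeps every argument non-negative
  k=0: (−1)^1·293.9388/(120)·0.9921^5·0.1251^1 = -0.294628
d^3_{3,2}(0.2509) = -0.294628

d=-0.2946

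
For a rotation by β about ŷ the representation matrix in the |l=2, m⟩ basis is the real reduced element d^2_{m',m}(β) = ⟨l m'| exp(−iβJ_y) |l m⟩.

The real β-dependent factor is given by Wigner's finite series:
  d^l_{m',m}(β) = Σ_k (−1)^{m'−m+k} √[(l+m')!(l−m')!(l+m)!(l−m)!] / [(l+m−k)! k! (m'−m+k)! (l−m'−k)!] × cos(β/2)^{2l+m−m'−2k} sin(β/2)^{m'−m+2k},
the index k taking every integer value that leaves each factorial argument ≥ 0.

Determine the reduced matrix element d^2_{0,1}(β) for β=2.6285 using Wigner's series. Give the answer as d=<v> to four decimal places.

d^2_{0,1}(β=2.6285) via Wigner's sum:
c=cos(2.6285/2)=0.253741, s=sin(2.6285/2)=0.967272; N=√[2·2·6·1]=4.898979
k: max(0,(1)−(0))=1 … min(2+(1),2−(0))=2
  k=1: (−1)^0·4.8990/(2)·0.2537^3·0.9673^1 = +0.038708
  k=2: (−1)^1·4.8990/(2)·0.2537^1·0.9673^3 = -0.562488
d^2_{0,1}(2.6285) = +0.038708 -0.562488 = -0.523780

d=-0.5238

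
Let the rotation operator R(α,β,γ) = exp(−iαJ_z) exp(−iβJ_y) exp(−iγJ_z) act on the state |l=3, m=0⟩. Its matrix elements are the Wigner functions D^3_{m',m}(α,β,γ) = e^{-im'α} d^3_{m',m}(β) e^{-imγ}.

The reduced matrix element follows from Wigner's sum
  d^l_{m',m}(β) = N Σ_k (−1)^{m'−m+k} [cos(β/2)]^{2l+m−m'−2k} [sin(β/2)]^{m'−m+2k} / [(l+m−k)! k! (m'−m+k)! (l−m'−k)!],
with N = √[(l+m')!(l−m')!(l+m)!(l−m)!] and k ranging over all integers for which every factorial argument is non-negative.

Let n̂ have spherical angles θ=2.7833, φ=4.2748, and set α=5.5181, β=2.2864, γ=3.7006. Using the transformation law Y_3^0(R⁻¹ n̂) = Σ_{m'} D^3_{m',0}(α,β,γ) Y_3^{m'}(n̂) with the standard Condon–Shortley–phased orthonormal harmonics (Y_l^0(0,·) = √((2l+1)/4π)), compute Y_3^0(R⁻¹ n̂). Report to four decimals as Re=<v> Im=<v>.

Re=-0.1444 Im=0.0000

Need the full column D^3_{m',0} for m'=−3..3 at α=5.5181, β=2.2864, γ=3.7006.
cos(β/2)=0.414685, sin(β/2)=0.909965
d^3_{-3,0}: single k=3 term ⇒ +0.240294;  D = -0.159250-0.179946i
d^3_{-2,0}: k∈[2..3] ⇒ +0.134117 -0.645797 = -0.511680;  D = -0.020782+0.511258i
d^3_{-1,0}: k∈[1..3] ⇒ +0.038655 -0.558393 +0.896257 = +0.376518;  D = +0.271591-0.260776i
d^3_{0,0}: k∈[0..3] ⇒ +0.005085 -0.220376 +1.061152 -0.567739 = +0.278123;  D = +0.278123+0.000000i
d^3_{1,0}: k∈[0..2] ⇒ -0.038655 +0.558393 -0.896257 = -0.376518;  D = -0.271591-0.260776i
d^3_{2,0}: k∈[0..1] ⇒ +0.134117 -0.645797 = -0.511680;  D = -0.020782-0.511258i
d^3_{3,0}: single k=0 term ⇒ -0.240294;  D = +0.159250-0.179946i
Y_3^{m'}(θ=2.7833,φ=4.2748) and Σ D·Y over m':
  (-0.1593-0.1799i)·(+0.0174-0.0046i)  (-0.0208+0.5113i)·(+0.0754+0.0904i)  (+0.2716-0.2608i)·(-0.1626+0.3475i)  (+0.2781+0.0000i)·(-0.4841+0.0000i)  (-0.2716-0.2608i)·(+0.1626+0.3475i)  (-0.0208-0.5113i)·(+0.0754-0.0904i)  (+0.1593-0.1799i)·(-0.0174-0.0046i)
Y_3^0(R⁻¹ n̂) = -0.144414-0.000000i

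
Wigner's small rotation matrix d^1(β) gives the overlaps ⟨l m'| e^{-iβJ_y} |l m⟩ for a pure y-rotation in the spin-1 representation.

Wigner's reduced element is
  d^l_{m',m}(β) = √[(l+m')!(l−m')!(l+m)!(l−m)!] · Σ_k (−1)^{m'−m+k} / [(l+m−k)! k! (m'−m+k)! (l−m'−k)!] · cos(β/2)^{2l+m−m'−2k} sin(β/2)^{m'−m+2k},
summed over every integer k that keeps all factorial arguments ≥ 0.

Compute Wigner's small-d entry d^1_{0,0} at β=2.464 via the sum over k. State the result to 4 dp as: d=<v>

d^1_{0,0}(β=2.464) via Wigner's sum:
Half-angle: c=0.332352, s=0.943155. N=√(1·1·1·1)=1.000000
Admissible k: 0..1 (factorial args all ≥0)
  k=0: (−1)^0·1.0000/(1)·0.3324^2·0.9432^0 = +0.110458
  k=1: (−1)^1·1.0000/(1)·0.3324^0·0.9432^2 = -0.889542
d^1_{0,0}(2.464) = +0.110458 -0.889542 = -0.779084

d=-0.7791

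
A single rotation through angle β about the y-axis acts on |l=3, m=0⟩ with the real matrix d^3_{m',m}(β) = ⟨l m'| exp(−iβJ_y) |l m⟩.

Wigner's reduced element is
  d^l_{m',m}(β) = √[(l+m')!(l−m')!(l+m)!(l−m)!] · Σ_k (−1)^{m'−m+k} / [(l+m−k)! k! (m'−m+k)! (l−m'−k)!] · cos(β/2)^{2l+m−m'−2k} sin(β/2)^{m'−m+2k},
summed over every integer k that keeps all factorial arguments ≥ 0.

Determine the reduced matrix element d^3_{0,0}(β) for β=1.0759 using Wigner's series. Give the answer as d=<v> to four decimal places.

d=-0.4446

d^3_{0,0}(β=1.0759) via Wigner's sum:
c=cos(1.0759/2)=0.858761, s=sin(1.0759/2)=0.512377; N=√[6·6·6·6]=36.000000
k∈{0,1,2,3} keeps every argument non-negative
  k=0: (−1)^0·36.0000/(36)·0.8588^6·0.5124^0 = +0.401082
  k=1: (−1)^1·36.0000/(4)·0.8588^4·0.5124^2 = -1.285021
  k=2: (−1)^2·36.0000/(4)·0.8588^2·0.5124^4 = +0.457451
  k=3: (−1)^3·36.0000/(36)·0.8588^0·0.5124^6 = -0.018094
d^3_{0,0}(1.0759) = +0.401082 -1.285021 +0.457451 -0.018094 = -0.444582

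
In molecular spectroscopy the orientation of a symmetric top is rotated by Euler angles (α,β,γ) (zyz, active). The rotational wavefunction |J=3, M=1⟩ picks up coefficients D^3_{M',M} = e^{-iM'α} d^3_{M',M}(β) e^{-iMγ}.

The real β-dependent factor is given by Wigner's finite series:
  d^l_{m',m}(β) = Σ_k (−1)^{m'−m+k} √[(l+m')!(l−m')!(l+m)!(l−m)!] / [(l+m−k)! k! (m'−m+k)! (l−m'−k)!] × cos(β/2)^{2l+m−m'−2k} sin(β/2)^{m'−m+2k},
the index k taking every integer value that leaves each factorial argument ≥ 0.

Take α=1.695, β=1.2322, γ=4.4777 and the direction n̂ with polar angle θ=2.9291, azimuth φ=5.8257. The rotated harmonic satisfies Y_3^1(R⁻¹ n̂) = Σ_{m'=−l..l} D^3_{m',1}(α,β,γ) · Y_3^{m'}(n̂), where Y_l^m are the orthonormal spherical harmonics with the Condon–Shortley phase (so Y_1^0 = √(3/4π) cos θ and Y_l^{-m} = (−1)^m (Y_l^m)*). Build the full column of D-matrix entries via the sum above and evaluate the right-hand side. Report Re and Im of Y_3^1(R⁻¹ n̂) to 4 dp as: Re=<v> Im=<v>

Re=-0.0006 Im=0.0170

Need the full column D^3_{m',1} for m'=−3..3 at α=1.695, β=1.2322, γ=4.4777.
cos(β/2)=0.816138, sin(β/2)=0.577857
d^3_{-3,1}: single k=4 term ⇒ +0.287643;  D = +0.236210+0.164144i
d^3_{-2,1}: k∈[3..4] ⇒ +0.663409 -0.166289 = +0.497120;  D = +0.230924-0.440230i
d^3_{-1,1}: k∈[2..4] ⇒ +0.888887 -0.594152 +0.037232 = +0.331967;  D = -0.310816-0.116599i
d^3_{0,1}: k∈[1..3] ⇒ +0.724819 -1.090093 +0.182161 = -0.183113;  D = +0.042581-0.178093i
d^3_{1,1}: k∈[0..2] ⇒ +0.295517 -1.185182 +0.445614 = -0.444051;  D = -0.441344-0.048961i
d^3_{2,1}: k∈[0..1] ⇒ -0.661666 +0.663409 = +0.001743;  D = -0.000024-0.001743i
d^3_{3,1}: single k=0 term ⇒ +0.573774;  D = -0.568325+0.078885i
Y_3^{m'}(θ=2.9291,φ=5.8257) and Σ D·Y over m':
  (+0.2362+0.1641i)·(+0.0008+0.0038i)  (+0.2309-0.4402i)·(-0.0271-0.0352i)  (-0.3108-0.1166i)·(+0.2310+0.1137i)  (+0.0426-0.1781i)·(-0.6484+0.0000i)  (-0.4413-0.0490i)·(-0.2310+0.1137i)  (-0.0000-0.0017i)·(-0.0271+0.0352i)  (-0.5683+0.0789i)·(-0.0008+0.0038i)
Y_3^1(R⁻¹ n̂) = -0.000642+0.016955i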